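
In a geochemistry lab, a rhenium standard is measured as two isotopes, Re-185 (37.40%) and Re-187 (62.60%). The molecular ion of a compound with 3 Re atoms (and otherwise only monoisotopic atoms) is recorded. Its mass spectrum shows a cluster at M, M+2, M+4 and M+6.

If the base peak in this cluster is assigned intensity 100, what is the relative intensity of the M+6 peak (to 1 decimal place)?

Binomial terms of (0.3740 + 0.6260)^3: M 0.0523, M+2 0.2627, M+4 0.4397, M+6 0.2453 → M+4 is the base peak.
P(M+4) = C(3,2) × 0.3740^1 × 0.6260^2 = 3 × 0.3740 × 0.391876 = 0.439685 (base)
P(M+6) = C(3,3) × 0.3740^0 × 0.6260^3 = 1 × 1.0000 × 0.24531438 = 0.245314
Relative intensity = 0.245314 / 0.439685 × 100 = 55.8

55.8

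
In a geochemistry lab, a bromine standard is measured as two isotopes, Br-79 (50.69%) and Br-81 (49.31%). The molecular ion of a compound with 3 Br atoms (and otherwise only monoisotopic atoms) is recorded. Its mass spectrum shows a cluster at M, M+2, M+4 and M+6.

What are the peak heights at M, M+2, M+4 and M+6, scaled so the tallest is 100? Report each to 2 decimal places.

Each Br atom is independently Br-79 (p = 0.5069) or Br-81 (q = 0.4931); the cluster is the binomial expansion (p + q)^3.
P(M) = 0.5069^3 = 0.130247
P(M+2) = 3 × 0.5069^2 × 0.4931^1 = 0.380103
P(M+4) = 3 × 0.5069^1 × 0.4931^2 = 0.369755
P(M+6) = 0.4931^3 = 0.119896
The M+2 peak is largest (0.380103); scaling to 100 gives 34.27 : 100.00 : 97.28 : 31.54.

34.27 : 100.00 : 97.28 : 31.54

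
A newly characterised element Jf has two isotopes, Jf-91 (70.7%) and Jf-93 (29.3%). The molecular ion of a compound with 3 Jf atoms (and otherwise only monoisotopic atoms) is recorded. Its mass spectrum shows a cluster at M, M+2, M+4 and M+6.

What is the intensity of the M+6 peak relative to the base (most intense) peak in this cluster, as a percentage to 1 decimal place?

5.7%

Binomial terms of (0.707 + 0.293)^3: M 0.3534, M+2 0.4394, M+4 0.1821, M+6 0.0252 → M+2 is the base peak.
P(M+2) = C(3,1) × 0.707^2 × 0.293^1 = 3 × 0.499849 × 0.2930 = 0.439367 (base)
P(M+6) = C(3,3) × 0.707^0 × 0.293^3 = 1 × 1.0000 × 0.02515376 = 0.025154
Relative intensity = 0.025154 / 0.439367 × 100 = 5.7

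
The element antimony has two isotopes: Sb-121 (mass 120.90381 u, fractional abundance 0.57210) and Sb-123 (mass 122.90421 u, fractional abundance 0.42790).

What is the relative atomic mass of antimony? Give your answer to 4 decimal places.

121.7598 u

Ar = Σ fᵢ·mᵢ = 0.57210 × 120.90381 + 0.42790 × 122.90421
= 69.169070 + 52.590711 = 121.759781 u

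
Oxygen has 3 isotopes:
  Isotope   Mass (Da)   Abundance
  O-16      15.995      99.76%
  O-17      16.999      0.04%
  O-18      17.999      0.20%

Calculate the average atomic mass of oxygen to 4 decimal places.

15.9994 Da

Average mass = Σ (abundance × isotope mass) = 0.9976 × 15.995 + 0.0004 × 16.999 + 0.0020 × 17.999
= 15.95661 + 0.00680 + 0.03600 = 15.99941 Da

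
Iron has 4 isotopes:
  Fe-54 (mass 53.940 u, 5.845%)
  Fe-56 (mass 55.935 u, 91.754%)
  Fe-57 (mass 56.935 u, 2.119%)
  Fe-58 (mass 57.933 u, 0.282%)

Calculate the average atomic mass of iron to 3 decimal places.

55.845 u

The abundance-weighted mean is 0.05845 × 53.940 + 0.91754 × 55.935 + 0.02119 × 56.935 + 0.00282 × 57.933
= 3.1528 + 51.3226 + 1.2065 + 0.1634 = 55.8453 u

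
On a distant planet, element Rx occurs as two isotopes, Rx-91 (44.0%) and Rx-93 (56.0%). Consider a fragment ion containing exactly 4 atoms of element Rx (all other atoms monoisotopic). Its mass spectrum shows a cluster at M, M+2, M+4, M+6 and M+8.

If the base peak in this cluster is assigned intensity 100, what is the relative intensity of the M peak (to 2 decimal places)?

10.29

Term probabilities: M 0.0375, M+2 0.1908, M+4 0.3643, M+6 0.3091, M+8 0.0983. Base peak = M+4.
P(M+4) = C(4,2) × 0.440^2 × 0.560^2 = 6 × 0.1936 × 0.3136 = 0.364278 (base)
P(M) = C(4,0) × 0.440^4 × 0.560^0 = 1 × 0.03748096 × 1.0000 = 0.037481
Relative intensity = 0.037481 / 0.364278 × 100 = 10.29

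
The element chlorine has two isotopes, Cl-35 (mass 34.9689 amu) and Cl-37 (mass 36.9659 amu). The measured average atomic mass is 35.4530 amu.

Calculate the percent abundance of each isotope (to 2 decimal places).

Let x be the fractional abundance of Cl-35; then Cl-37 has abundance 1 − x.
34.9689·x + 36.9659·(1 − x) = 35.4530
(34.9689 − 36.9659)·x = 35.4530 − 36.9659
x = -1.5129 / -1.9970 = 0.75759 → 75.76% Cl-35, 24.24% Cl-37.

Cl-35: 75.76%, Cl-37: 24.24%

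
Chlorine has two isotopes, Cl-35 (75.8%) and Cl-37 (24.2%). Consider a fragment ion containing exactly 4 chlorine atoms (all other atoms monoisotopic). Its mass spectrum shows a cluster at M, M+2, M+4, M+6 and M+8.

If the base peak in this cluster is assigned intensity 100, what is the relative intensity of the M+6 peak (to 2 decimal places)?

Term probabilities: M 0.3301, M+2 0.4216, M+4 0.2019, M+6 0.0430, M+8 0.0034. Base peak = M+2.
P(M+2) = C(4,1) × 0.758^3 × 0.242^1 = 4 × 0.43551951 × 0.2420 = 0.421583 (base)
P(M+6) = C(4,3) × 0.758^1 × 0.242^3 = 4 × 0.7580 × 0.01417249 = 0.042971
Relative intensity = 0.042971 / 0.421583 × 100 = 10.19

10.19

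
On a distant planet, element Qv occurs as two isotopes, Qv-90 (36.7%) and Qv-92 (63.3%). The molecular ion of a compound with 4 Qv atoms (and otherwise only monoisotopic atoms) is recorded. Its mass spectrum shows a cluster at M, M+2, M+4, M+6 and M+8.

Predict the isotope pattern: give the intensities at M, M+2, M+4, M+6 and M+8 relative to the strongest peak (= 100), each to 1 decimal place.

4.9 : 33.6 : 87.0 : 100.0 : 43.1

Each Qv atom is independently Qv-90 (p = 0.367) or Qv-92 (q = 0.633); the cluster is the binomial expansion (p + q)^4.
P(M) = 0.367^4 = 0.018141
P(M+2) = 4 × 0.367^3 × 0.633^1 = 0.125159
P(M+4) = 6 × 0.367^2 × 0.633^2 = 0.323810
P(M+6) = 4 × 0.367^1 × 0.633^3 = 0.372338
P(M+8) = 0.633^4 = 0.160552
The M+6 peak is largest (0.372338); scaling to 100 gives 4.9 : 33.6 : 87.0 : 100.0 : 43.1.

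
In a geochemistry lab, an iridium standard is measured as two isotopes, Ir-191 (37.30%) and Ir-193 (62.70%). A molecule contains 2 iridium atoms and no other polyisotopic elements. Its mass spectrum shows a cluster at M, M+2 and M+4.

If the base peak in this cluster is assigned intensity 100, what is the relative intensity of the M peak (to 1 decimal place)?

(0.3730 + 0.6270)^2 gives M 0.1391, M+2 0.4677, M+4 0.3931; the largest is M+2.
P(M+2) = C(2,1) × 0.3730^1 × 0.6270^1 = 2 × 0.3730 × 0.6270 = 0.467742 (base)
P(M) = C(2,0) × 0.3730^2 × 0.6270^0 = 1 × 0.139129 × 1.0000 = 0.139129
Relative intensity = 0.139129 / 0.467742 × 100 = 29.7

29.7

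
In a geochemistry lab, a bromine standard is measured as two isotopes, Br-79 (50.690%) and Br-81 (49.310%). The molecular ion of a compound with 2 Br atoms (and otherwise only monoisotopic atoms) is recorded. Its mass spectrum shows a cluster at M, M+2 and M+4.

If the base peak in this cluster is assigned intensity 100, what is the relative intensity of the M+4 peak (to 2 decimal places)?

48.64

Binomial terms of (0.50690 + 0.49310)^2: M 0.2569, M+2 0.4999, M+4 0.2431 → M+2 is the base peak.
P(M+2) = C(2,1) × 0.50690^1 × 0.49310^1 = 2 × 0.5069 × 0.4931 = 0.499905 (base)
P(M+4) = C(2,2) × 0.50690^0 × 0.49310^2 = 1 × 1.0000 × 0.24314761 = 0.243148
Relative intensity = 0.243148 / 0.499905 × 100 = 48.64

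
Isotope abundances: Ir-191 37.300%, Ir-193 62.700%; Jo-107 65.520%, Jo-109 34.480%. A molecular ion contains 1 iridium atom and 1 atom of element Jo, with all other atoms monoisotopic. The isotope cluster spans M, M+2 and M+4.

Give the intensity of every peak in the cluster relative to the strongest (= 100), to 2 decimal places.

Iridium pattern (n=1): 0.3730 : 0.6270
Element Jo pattern (n=1): 0.6552 : 0.3448
Convolve the two distributions (both contribute in 2-u steps):
  M: 0.3730×0.6552 = 0.244390
  M+2: 0.3730×0.3448 + 0.6270×0.6552 = 0.539421
  M+4: 0.6270×0.3448 = 0.216190
Scale to base peak (0.539421) = 100: 45.31 : 100.00 : 40.08

45.31 : 100.00 : 40.08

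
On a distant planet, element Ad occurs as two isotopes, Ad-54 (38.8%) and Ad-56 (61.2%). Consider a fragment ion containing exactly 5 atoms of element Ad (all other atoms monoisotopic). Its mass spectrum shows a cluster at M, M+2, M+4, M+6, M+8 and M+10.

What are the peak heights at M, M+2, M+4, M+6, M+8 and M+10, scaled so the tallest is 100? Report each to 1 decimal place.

2.5 : 20.1 : 63.4 : 100.0 : 78.9 : 24.9

Expanding (0.388 + 0.612)^5:
P(M) = 0.388^5 = 0.008793
P(M+2) = 5 × 0.388^4 × 0.612^1 = 0.069350
P(M+4) = 10 × 0.388^3 × 0.612^2 = 0.218775
P(M+6) = 10 × 0.388^2 × 0.612^3 = 0.345078
P(M+8) = 5 × 0.388^1 × 0.612^4 = 0.272149
P(M+10) = 0.612^5 = 0.085853
The M+6 peak is largest (0.345078); scaling to 100 gives 2.5 : 20.1 : 63.4 : 100.0 : 78.9 : 24.9.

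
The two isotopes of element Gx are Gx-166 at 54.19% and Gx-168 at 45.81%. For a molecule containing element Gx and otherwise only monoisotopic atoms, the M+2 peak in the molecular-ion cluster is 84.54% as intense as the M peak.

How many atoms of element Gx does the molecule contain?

1

With n Gx atoms, P(M+2)/P(M) = C(n,1)·p^(n−1)q / p^n = n·q/p = n · 0.4581/0.5419.
n = 0.8454 × 0.5419/0.4581 = 1.00 ≈ 1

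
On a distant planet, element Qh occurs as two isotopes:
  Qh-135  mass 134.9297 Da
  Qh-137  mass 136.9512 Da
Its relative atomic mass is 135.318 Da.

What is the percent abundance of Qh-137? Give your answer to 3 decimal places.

Let x be the fractional abundance of Qh-135; then Qh-137 has abundance 1 − x.
134.9297·x + 136.9512·(1 − x) = 135.318
(134.9297 − 136.9512)·x = 135.318 − 136.9512
x = -1.6332 / -2.0215 = 0.80791 → 80.791% Qh-135, 19.209% Qh-137.

19.209%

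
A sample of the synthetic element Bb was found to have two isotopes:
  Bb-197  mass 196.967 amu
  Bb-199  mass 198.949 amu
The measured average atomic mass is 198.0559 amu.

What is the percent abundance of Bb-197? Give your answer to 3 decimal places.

45.061%

With x = fraction of Bb-197 (so Bb-199 is 1 − x):
196.967·x + 198.949·(1 − x) = 198.0559
(196.967 − 198.949)·x = 198.0559 − 198.949
x = -0.8931 / -1.982 = 0.45061 → 45.061% Bb-197, 54.939% Bb-199.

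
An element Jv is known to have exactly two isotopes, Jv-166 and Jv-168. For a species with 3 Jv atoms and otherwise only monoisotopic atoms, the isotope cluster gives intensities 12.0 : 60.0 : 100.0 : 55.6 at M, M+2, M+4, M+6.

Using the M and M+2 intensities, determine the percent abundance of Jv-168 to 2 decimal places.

62.50%

If p is the fraction of Jv that is Jv-166, then I(M+2)/I(M) = [C(3,1)·p^2·(1−p)] / p^3 = 3·(1−p)/p = 60.0/12.0 = 5.0000
(1−p)/p = 5.0000/3 = 1.6667  ⇒  p = 1/(1 + 1.6667) = 0.3750
Jv-166: 37.50%, Jv-168: 62.50%.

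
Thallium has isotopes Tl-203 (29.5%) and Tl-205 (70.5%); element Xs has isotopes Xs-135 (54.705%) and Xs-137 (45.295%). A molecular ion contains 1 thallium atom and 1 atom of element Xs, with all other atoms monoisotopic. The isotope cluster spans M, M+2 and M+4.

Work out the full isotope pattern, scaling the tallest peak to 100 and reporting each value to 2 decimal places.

31.08 : 100.00 : 61.49

Thallium pattern (n=1): 0.2950 : 0.7050
Element Xs pattern (n=1): 0.54705 : 0.45295
Convolve the two distributions (both contribute in 2-u steps):
  M: 0.2950×0.54705 = 0.161380
  M+2: 0.2950×0.45295 + 0.7050×0.54705 = 0.519291
  M+4: 0.7050×0.45295 = 0.319330
Scale to base peak (0.519291) = 100: 31.08 : 100.00 : 61.49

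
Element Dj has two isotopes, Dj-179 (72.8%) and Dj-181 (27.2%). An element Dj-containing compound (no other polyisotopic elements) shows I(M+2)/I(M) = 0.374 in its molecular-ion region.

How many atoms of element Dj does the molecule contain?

1

For n independent Dj atoms, I(M+2)/I(M) = n · (abundance Dj-181) / (abundance Dj-179) = n · 0.272/0.728.
n = 0.374 × 0.728/0.272 = 1.00 ≈ 1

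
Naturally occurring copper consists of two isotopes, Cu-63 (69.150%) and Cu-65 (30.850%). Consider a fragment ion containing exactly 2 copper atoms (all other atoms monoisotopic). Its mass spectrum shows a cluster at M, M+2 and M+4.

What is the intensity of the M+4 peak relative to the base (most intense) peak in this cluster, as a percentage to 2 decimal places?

19.90%

Binomial terms of (0.69150 + 0.30850)^2: M 0.4782, M+2 0.4267, M+4 0.0952 → M is the base peak.
P(M) = C(2,0) × 0.69150^2 × 0.30850^0 = 1 × 0.47817225 × 1.0000 = 0.478172 (base)
P(M+4) = C(2,2) × 0.69150^0 × 0.30850^2 = 1 × 1.0000 × 0.09517225 = 0.095172
Relative intensity = 0.095172 / 0.478172 × 100 = 19.90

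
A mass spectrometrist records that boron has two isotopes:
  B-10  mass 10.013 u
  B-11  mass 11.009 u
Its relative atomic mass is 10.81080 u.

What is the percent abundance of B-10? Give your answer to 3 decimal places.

Writing the weighted mean with unknown fraction x of B-10:
10.013·x + 11.009·(1 − x) = 10.81080
(10.013 − 11.009)·x = 10.81080 − 11.009
x = -0.19820 / -0.996 = 0.19900 → 19.900% B-10, 80.100% B-11.

19.900%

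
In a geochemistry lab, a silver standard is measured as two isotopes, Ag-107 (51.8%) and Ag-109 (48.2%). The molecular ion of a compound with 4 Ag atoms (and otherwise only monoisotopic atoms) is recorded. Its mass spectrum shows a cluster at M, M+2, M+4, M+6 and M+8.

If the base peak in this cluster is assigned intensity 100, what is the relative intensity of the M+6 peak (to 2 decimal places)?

Term probabilities: M 0.0720, M+2 0.2680, M+4 0.3740, M+6 0.2320, M+8 0.0540. Base peak = M+4.
P(M+4) = C(4,2) × 0.518^2 × 0.482^2 = 6 × 0.268324 × 0.232324 = 0.374029 (base)
P(M+6) = C(4,3) × 0.518^1 × 0.482^3 = 4 × 0.5180 × 0.11198017 = 0.232023
Relative intensity = 0.232023 / 0.374029 × 100 = 62.03

62.03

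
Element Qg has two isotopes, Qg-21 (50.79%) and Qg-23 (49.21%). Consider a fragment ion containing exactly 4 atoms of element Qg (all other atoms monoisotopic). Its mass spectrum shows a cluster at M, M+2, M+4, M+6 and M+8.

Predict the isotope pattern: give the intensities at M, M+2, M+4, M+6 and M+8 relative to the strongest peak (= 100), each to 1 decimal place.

17.8 : 68.8 : 100.0 : 64.6 : 15.6

Expanding (0.5079 + 0.4921)^4:
P(M) = 0.5079^4 = 0.066545
P(M+2) = 4 × 0.5079^3 × 0.4921^1 = 0.257898
P(M+4) = 6 × 0.5079^2 × 0.4921^2 = 0.374813
P(M+6) = 4 × 0.5079^1 × 0.4921^3 = 0.242102
P(M+8) = 0.4921^4 = 0.058643
The M+4 peak is largest (0.374813); scaling to 100 gives 17.8 : 68.8 : 100.0 : 64.6 : 15.6.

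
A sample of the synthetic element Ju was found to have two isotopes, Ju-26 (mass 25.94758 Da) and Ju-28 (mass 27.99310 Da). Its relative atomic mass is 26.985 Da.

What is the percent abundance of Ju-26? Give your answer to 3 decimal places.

Let x be the fractional abundance of Ju-26; then Ju-28 has abundance 1 − x.
25.94758·x + 27.99310·(1 − x) = 26.985
(25.94758 − 27.99310)·x = 26.985 − 27.99310
x = -1.00810 / -2.04552 = 0.49283 → 49.283% Ju-26, 50.717% Ju-28.

49.283%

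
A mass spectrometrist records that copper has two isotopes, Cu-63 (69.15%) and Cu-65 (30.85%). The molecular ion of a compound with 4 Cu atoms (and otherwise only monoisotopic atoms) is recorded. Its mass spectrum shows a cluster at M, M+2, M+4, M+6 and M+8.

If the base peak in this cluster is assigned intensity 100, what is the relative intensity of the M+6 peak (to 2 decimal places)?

19.90

(0.6915 + 0.3085)^4 gives M 0.2286, M+2 0.4080, M+4 0.2731, M+6 0.0812, M+8 0.0091; the largest is M+2.
P(M+2) = C(4,1) × 0.6915^3 × 0.3085^1 = 4 × 0.33065611 × 0.3085 = 0.408030 (base)
P(M+6) = C(4,3) × 0.6915^1 × 0.3085^3 = 4 × 0.6915 × 0.02936064 = 0.081212
Relative intensity = 0.081212 / 0.408030 × 100 = 19.90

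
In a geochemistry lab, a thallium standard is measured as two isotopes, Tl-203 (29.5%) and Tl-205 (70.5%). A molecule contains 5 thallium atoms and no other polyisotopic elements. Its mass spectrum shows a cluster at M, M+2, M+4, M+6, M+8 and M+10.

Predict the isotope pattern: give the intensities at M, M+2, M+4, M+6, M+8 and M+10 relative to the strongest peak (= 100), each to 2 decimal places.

0.61 : 7.33 : 35.02 : 83.69 : 100.00 : 47.80

The 5 Tl atoms are independent, so intensities follow the terms of (0.295 + 0.705)^5.
P(M) = 0.295^5 = 0.002234
P(M+2) = 5 × 0.295^4 × 0.705^1 = 0.026696
P(M+4) = 10 × 0.295^3 × 0.705^2 = 0.127598
P(M+6) = 10 × 0.295^2 × 0.705^3 = 0.304938
P(M+8) = 5 × 0.295^1 × 0.705^4 = 0.364375
P(M+10) = 0.705^5 = 0.174159
The M+8 peak is largest (0.364375); scaling to 100 gives 0.61 : 7.33 : 35.02 : 83.69 : 100.00 : 47.80.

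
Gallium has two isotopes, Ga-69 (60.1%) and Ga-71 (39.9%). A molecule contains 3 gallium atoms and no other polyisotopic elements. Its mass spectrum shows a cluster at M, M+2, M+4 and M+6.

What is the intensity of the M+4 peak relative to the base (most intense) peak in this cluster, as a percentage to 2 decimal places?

66.39%

Term probabilities: M 0.2171, M+2 0.4324, M+4 0.2870, M+6 0.0635. Base peak = M+2.
P(M+2) = C(3,1) × 0.601^2 × 0.399^1 = 3 × 0.361201 × 0.3990 = 0.432358 (base)
P(M+4) = C(3,2) × 0.601^1 × 0.399^2 = 3 × 0.6010 × 0.159201 = 0.287039
Relative intensity = 0.287039 / 0.432358 × 100 = 66.39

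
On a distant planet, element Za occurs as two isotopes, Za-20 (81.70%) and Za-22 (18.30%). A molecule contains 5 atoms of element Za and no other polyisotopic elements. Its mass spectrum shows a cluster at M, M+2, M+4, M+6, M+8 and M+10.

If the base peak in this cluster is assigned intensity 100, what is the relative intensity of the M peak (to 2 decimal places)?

89.29

Term probabilities: M 0.3640, M+2 0.4077, M+4 0.1826, M+6 0.0409, M+8 0.0046, M+10 0.0002. Base peak = M+2.
P(M+2) = C(5,1) × 0.8170^4 × 0.1830^1 = 5 × 0.44554157 × 0.1830 = 0.407671 (base)
P(M) = C(5,0) × 0.8170^5 × 0.1830^0 = 1 × 0.36400746 × 1.0000 = 0.364007
Relative intensity = 0.364007 / 0.407671 × 100 = 89.29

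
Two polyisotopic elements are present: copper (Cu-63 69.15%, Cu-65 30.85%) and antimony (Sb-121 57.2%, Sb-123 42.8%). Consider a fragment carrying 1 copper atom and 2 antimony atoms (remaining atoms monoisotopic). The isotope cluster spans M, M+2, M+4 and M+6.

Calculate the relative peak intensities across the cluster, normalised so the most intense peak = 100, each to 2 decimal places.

Copper pattern (n=1): 0.6915 : 0.3085
Antimony pattern (n=2): 0.327184 : 0.489632 : 0.183184
Convolve the two distributions (both contribute in 2-u steps):
  M: 0.6915×0.327184 = 0.226248
  M+2: 0.6915×0.489632 + 0.3085×0.327184 = 0.439517
  M+4: 0.6915×0.183184 + 0.3085×0.489632 = 0.277723
  M+6: 0.3085×0.183184 = 0.056512
Scale to base peak (0.439517) = 100: 51.48 : 100.00 : 63.19 : 12.86

51.48 : 100.00 : 63.19 : 12.86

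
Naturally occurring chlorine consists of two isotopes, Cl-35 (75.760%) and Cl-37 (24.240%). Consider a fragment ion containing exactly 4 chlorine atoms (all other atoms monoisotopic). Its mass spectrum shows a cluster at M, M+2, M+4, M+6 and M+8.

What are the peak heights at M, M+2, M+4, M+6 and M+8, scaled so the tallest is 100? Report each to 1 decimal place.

78.1 : 100.0 : 48.0 : 10.2 : 0.8

Expanding (0.75760 + 0.24240)^4:
P(M) = 0.75760^4 = 0.329428
P(M+2) = 4 × 0.75760^3 × 0.24240^1 = 0.421612
P(M+4) = 6 × 0.75760^2 × 0.24240^2 = 0.202347
P(M+6) = 4 × 0.75760^1 × 0.24240^3 = 0.043162
P(M+8) = 0.24240^4 = 0.003452
The M+2 peak is largest (0.421612); scaling to 100 gives 78.1 : 100.0 : 48.0 : 10.2 : 0.8.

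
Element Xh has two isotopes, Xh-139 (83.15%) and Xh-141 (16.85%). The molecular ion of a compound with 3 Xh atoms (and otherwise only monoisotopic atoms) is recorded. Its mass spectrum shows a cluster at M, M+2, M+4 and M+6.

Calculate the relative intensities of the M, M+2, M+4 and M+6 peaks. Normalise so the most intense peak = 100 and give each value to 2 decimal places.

The 3 Xh atoms are independent, so intensities follow the terms of (0.8315 + 0.1685)^3.
P(M) = 0.8315^3 = 0.574893
P(M+2) = 3 × 0.8315^2 × 0.1685^1 = 0.349499
P(M+4) = 3 × 0.8315^1 × 0.1685^2 = 0.070824
P(M+6) = 0.1685^3 = 0.004784
The M peak is largest (0.574893); scaling to 100 gives 100.00 : 60.79 : 12.32 : 0.83.

100.00 : 60.79 : 12.32 : 0.83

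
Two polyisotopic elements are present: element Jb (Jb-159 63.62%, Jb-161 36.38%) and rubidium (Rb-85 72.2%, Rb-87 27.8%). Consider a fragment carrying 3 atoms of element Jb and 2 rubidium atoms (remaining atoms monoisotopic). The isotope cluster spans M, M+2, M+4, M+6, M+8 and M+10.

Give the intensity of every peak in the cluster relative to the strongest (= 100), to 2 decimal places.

Element Jb pattern (n=3): 0.25750223 : 0.44174463 : 0.25260405 : 0.04814909
Rubidium pattern (n=2): 0.521284 : 0.401432 : 0.077284
Convolve the two distributions (both contribute in 2-u steps):
  M: 0.25750223×0.521284 = 0.134232
  M+2: 0.25750223×0.401432 + 0.44174463×0.521284 = 0.333644
  M+4: 0.25750223×0.077284 + 0.44174463×0.401432 + 0.25260405×0.521284 = 0.328910
  M+6: 0.44174463×0.077284 + 0.25260405×0.401432 + 0.04814909×0.521284 = 0.160642
  M+8: 0.25260405×0.077284 + 0.04814909×0.401432 = 0.038851
  M+10: 0.04814909×0.077284 = 0.003721
Scale to base peak (0.333644) = 100: 40.23 : 100.00 : 98.58 : 48.15 : 11.64 : 1.12

40.23 : 100.00 : 98.58 : 48.15 : 11.64 : 1.12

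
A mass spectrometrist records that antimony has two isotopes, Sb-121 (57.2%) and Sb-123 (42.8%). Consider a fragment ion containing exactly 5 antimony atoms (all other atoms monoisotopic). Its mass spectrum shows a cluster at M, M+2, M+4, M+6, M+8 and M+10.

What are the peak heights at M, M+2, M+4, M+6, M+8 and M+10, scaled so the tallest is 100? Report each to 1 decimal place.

17.9 : 66.8 : 100.0 : 74.8 : 28.0 : 4.2

Each Sb atom is independently Sb-121 (p = 0.572) or Sb-123 (q = 0.428); the cluster is the binomial expansion (p + q)^5.
P(M) = 0.572^5 = 0.061232
P(M+2) = 5 × 0.572^4 × 0.428^1 = 0.229086
P(M+4) = 10 × 0.572^3 × 0.428^2 = 0.342827
P(M+6) = 10 × 0.572^2 × 0.428^3 = 0.256521
P(M+8) = 5 × 0.572^1 × 0.428^4 = 0.095971
P(M+10) = 0.428^5 = 0.014362
The M+4 peak is largest (0.342827); scaling to 100 gives 17.9 : 66.8 : 100.0 : 74.8 : 28.0 : 4.2.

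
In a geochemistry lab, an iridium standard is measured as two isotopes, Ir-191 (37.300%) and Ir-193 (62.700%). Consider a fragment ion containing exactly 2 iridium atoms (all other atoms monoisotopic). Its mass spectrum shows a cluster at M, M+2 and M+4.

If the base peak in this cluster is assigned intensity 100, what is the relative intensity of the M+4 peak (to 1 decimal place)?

(0.37300 + 0.62700)^2 gives M 0.1391, M+2 0.4677, M+4 0.3931; the largest is M+2.
P(M+2) = C(2,1) × 0.37300^1 × 0.62700^1 = 2 × 0.3730 × 0.6270 = 0.467742 (base)
P(M+4) = C(2,2) × 0.37300^0 × 0.62700^2 = 1 × 1.0000 × 0.393129 = 0.393129
Relative intensity = 0.393129 / 0.467742 × 100 = 84.0

84.0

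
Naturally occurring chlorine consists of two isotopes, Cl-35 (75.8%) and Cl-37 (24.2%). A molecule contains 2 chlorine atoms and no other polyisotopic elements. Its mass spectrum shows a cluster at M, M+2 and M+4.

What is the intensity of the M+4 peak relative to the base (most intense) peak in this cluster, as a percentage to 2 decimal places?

Binomial terms of (0.758 + 0.242)^2: M 0.5746, M+2 0.3669, M+4 0.0586 → M is the base peak.
P(M) = C(2,0) × 0.758^2 × 0.242^0 = 1 × 0.574564 × 1.0000 = 0.574564 (base)
P(M+4) = C(2,2) × 0.758^0 × 0.242^2 = 1 × 1.0000 × 0.058564 = 0.058564
Relative intensity = 0.058564 / 0.574564 × 100 = 10.19

10.19%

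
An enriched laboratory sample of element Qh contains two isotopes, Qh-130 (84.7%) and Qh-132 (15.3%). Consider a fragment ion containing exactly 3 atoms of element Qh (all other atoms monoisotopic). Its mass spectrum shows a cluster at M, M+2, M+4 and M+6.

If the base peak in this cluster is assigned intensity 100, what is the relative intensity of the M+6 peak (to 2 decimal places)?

Binomial terms of (0.847 + 0.153)^3: M 0.6076, M+2 0.3293, M+4 0.0595, M+6 0.0036 → M is the base peak.
P(M) = C(3,0) × 0.847^3 × 0.153^0 = 1 × 0.60764542 × 1.0000 = 0.607645 (base)
P(M+6) = C(3,3) × 0.847^0 × 0.153^3 = 1 × 1.0000 × 0.00358158 = 0.003582
Relative intensity = 0.003582 / 0.607645 × 100 = 0.59

0.59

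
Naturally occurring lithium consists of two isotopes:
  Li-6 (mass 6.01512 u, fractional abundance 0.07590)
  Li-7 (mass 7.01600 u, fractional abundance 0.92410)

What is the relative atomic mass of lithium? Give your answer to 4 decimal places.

Weight each isotope mass by its fractional abundance: 0.07590 × 6.01512 + 0.92410 × 7.01600
= 0.456548 + 6.483486 = 6.940034 u

6.9400 u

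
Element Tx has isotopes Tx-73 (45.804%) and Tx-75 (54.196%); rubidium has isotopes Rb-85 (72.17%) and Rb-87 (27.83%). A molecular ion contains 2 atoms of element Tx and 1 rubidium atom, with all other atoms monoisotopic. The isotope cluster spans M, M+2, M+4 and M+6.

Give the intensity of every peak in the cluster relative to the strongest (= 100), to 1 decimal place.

Element Tx pattern (n=2): 0.20980064 : 0.49647872 : 0.29372064
Rubidium pattern (n=1): 0.7217 : 0.2783
Convolve the two distributions (both contribute in 2-u steps):
  M: 0.20980064×0.7217 = 0.151413
  M+2: 0.20980064×0.2783 + 0.49647872×0.7217 = 0.416696
  M+4: 0.49647872×0.2783 + 0.29372064×0.7217 = 0.350148
  M+6: 0.29372064×0.2783 = 0.081742
Scale to base peak (0.416696) = 100: 36.3 : 100.0 : 84.0 : 19.6

36.3 : 100.0 : 84.0 : 19.6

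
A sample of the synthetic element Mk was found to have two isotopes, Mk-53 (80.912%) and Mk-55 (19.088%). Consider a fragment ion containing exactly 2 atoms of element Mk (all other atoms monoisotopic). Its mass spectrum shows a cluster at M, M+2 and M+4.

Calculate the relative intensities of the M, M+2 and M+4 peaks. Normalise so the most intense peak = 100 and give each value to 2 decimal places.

Expanding (0.80912 + 0.19088)^2:
P(M) = 0.80912^2 = 0.654675
P(M+2) = 2 × 0.80912^1 × 0.19088^1 = 0.308890
P(M+4) = 0.19088^2 = 0.036435
The M peak is largest (0.654675); scaling to 100 gives 100.00 : 47.18 : 5.57.

100.00 : 47.18 : 5.57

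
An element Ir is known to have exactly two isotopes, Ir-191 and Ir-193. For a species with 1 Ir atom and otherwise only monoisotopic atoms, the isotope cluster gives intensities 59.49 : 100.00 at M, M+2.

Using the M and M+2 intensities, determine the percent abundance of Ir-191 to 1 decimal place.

Write p for the Ir-191 fraction. I(M+2)/I(M) = [C(1,1)·p^0·(1−p)] / p^1 = 1·(1−p)/p = 100.00/59.49 = 1.6810
(1−p)/p = 1.6810/1 = 1.6810  ⇒  p = 1/(1 + 1.6810) = 0.3730
Ir-191: 37.3%, Ir-193: 62.7%.

37.3%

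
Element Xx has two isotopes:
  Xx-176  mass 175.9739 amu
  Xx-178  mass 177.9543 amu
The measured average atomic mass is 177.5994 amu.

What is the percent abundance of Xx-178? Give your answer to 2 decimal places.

With x = fraction of Xx-176 (so Xx-178 is 1 − x):
175.9739·x + 177.9543·(1 − x) = 177.5994
(175.9739 − 177.9543)·x = 177.5994 − 177.9543
x = -0.3549 / -1.9804 = 0.17921 → 17.92% Xx-176, 82.08% Xx-178.

82.08%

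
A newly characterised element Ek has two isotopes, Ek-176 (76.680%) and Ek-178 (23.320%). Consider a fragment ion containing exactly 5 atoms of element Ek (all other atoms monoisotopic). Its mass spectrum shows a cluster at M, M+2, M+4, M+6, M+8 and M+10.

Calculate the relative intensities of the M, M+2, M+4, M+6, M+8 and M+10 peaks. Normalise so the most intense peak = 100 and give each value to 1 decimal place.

65.8 : 100.0 : 60.8 : 18.5 : 2.8 : 0.2

The 5 Ek atoms are independent, so intensities follow the terms of (0.76680 + 0.23320)^5.
P(M) = 0.76680^5 = 0.265100
P(M+2) = 5 × 0.76680^4 × 0.23320^1 = 0.403113
P(M+4) = 10 × 0.76680^3 × 0.23320^2 = 0.245190
P(M+6) = 10 × 0.76680^2 × 0.23320^3 = 0.074568
P(M+8) = 5 × 0.76680^1 × 0.23320^4 = 0.011339
P(M+10) = 0.23320^5 = 0.000690
The M+2 peak is largest (0.403113); scaling to 100 gives 65.8 : 100.0 : 60.8 : 18.5 : 2.8 : 0.2.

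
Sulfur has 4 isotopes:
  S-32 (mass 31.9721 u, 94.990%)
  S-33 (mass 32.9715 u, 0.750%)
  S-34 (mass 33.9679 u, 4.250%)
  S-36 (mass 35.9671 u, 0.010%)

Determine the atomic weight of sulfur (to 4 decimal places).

Weight each isotope mass by its fractional abundance: 0.94990 × 31.9721 + 0.00750 × 32.9715 + 0.04250 × 33.9679 + 0.00010 × 35.9671
= 30.37030 + 0.24729 + 1.44364 + 0.00360 = 32.06483 u

32.0648 u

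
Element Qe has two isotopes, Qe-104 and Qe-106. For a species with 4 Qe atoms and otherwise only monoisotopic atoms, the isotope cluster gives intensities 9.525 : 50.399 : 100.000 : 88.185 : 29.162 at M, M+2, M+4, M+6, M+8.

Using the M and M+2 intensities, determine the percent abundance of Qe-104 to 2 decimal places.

43.05%

Let p = fractional abundance of Qe-104. I(M+2)/I(M) = [C(4,1)·p^3·(1−p)] / p^4 = 4·(1−p)/p = 50.399/9.525 = 5.2912
(1−p)/p = 5.2912/4 = 1.3228  ⇒  p = 1/(1 + 1.3228) = 0.4305
Qe-104: 43.05%, Qe-106: 56.95%.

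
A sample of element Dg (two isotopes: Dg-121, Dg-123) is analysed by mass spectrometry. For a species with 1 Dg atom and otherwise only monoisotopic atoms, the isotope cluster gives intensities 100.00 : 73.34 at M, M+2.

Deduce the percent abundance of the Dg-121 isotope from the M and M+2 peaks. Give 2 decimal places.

Write p for the Dg-121 fraction. I(M+2)/I(M) = [C(1,1)·p^0·(1−p)] / p^1 = 1·(1−p)/p = 73.34/100.00 = 0.7334
(1−p)/p = 0.7334/1 = 0.7334  ⇒  p = 1/(1 + 0.7334) = 0.5769
Dg-121: 57.69%, Dg-123: 42.31%.

57.69%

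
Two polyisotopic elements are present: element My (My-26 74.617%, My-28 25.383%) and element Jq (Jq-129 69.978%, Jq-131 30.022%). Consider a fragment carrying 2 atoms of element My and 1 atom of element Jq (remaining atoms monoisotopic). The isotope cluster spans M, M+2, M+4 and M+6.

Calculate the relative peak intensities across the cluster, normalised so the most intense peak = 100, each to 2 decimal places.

90.14 : 100.00 : 36.74 : 4.48

Element My pattern (n=2): 0.55676967 : 0.37880066 : 0.06442967
Element Jq pattern (n=1): 0.69978 : 0.30022
Convolve the two distributions (both contribute in 2-u steps):
  M: 0.55676967×0.69978 = 0.389616
  M+2: 0.55676967×0.30022 + 0.37880066×0.69978 = 0.432231
  M+4: 0.37880066×0.30022 + 0.06442967×0.69978 = 0.158810
  M+6: 0.06442967×0.30022 = 0.019343
Scale to base peak (0.432231) = 100: 90.14 : 100.00 : 36.74 : 4.48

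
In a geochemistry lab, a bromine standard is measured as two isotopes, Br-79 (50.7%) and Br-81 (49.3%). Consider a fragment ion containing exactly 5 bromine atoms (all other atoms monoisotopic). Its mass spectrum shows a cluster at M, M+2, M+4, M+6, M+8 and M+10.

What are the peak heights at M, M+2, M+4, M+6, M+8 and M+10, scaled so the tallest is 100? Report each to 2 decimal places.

10.58 : 51.42 : 100.00 : 97.24 : 47.28 : 9.19

Each Br atom is independently Br-79 (p = 0.507) or Br-81 (q = 0.493); the cluster is the binomial expansion (p + q)^5.
P(M) = 0.507^5 = 0.033500
P(M+2) = 5 × 0.507^4 × 0.493^1 = 0.162873
P(M+4) = 10 × 0.507^3 × 0.493^2 = 0.316751
P(M+6) = 10 × 0.507^2 × 0.493^3 = 0.308004
P(M+8) = 5 × 0.507^1 × 0.493^4 = 0.149750
P(M+10) = 0.493^5 = 0.029123
The M+4 peak is largest (0.316751); scaling to 100 gives 10.58 : 51.42 : 100.00 : 97.24 : 47.28 : 9.19.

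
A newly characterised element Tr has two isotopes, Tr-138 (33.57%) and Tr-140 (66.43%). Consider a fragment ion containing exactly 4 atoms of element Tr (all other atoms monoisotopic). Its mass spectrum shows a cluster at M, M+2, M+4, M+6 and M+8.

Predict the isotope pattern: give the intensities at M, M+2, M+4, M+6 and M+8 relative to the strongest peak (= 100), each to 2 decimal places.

3.23 : 25.54 : 75.80 : 100.00 : 49.47

Expanding (0.3357 + 0.6643)^4:
P(M) = 0.3357^4 = 0.012700
P(M+2) = 4 × 0.3357^3 × 0.6643^1 = 0.100526
P(M+4) = 6 × 0.3357^2 × 0.6643^2 = 0.298389
P(M+6) = 4 × 0.3357^1 × 0.6643^3 = 0.393644
P(M+8) = 0.6643^4 = 0.194741
The M+6 peak is largest (0.393644); scaling to 100 gives 3.23 : 25.54 : 75.80 : 100.00 : 49.47.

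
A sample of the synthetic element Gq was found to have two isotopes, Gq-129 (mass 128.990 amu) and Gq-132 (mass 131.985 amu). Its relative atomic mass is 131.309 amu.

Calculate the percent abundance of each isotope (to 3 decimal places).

With x = fraction of Gq-129 (so Gq-132 is 1 − x):
128.990·x + 131.985·(1 − x) = 131.309
(128.990 − 131.985)·x = 131.309 − 131.985
x = -0.676 / -2.995 = 0.22571 → 22.571% Gq-129, 77.429% Gq-132.

Gq-129: 22.571%, Gq-132: 77.429%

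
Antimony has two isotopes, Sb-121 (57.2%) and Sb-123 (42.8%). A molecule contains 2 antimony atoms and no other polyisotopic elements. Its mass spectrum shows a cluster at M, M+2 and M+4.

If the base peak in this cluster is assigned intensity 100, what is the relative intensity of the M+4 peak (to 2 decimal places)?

(0.572 + 0.428)^2 gives M 0.3272, M+2 0.4896, M+4 0.1832; the largest is M+2.
P(M+2) = C(2,1) × 0.572^1 × 0.428^1 = 2 × 0.5720 × 0.4280 = 0.489632 (base)
P(M+4) = C(2,2) × 0.572^0 × 0.428^2 = 1 × 1.0000 × 0.183184 = 0.183184
Relative intensity = 0.183184 / 0.489632 × 100 = 37.41

37.41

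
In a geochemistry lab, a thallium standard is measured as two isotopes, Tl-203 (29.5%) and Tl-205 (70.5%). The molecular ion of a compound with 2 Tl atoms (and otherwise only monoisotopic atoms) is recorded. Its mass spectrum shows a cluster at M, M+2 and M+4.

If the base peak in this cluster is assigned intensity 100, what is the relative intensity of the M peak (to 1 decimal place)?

Term probabilities: M 0.0870, M+2 0.4160, M+4 0.4970. Base peak = M+4.
P(M+4) = C(2,2) × 0.295^0 × 0.705^2 = 1 × 1.0000 × 0.497025 = 0.497025 (base)
P(M) = C(2,0) × 0.295^2 × 0.705^0 = 1 × 0.087025 × 1.0000 = 0.087025
Relative intensity = 0.087025 / 0.497025 × 100 = 17.5

17.5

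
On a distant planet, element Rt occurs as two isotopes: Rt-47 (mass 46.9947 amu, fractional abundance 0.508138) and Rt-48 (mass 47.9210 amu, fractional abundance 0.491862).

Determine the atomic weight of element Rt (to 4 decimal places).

Ar = Σ fᵢ·mᵢ = 0.508138 × 46.9947 + 0.491862 × 47.9210
= 23.87979 + 23.57052 = 47.45031 amu

47.4503 amu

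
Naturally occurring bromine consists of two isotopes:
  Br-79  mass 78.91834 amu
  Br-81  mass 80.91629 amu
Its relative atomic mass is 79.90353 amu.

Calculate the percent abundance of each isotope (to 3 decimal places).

Br-79: 50.690%, Br-81: 49.310%

Writing the weighted mean with unknown fraction x of Br-79:
78.91834·x + 80.91629·(1 − x) = 79.90353
(78.91834 − 80.91629)·x = 79.90353 − 80.91629
x = -1.01276 / -1.99795 = 0.50690 → 50.690% Br-79, 49.310% Br-81.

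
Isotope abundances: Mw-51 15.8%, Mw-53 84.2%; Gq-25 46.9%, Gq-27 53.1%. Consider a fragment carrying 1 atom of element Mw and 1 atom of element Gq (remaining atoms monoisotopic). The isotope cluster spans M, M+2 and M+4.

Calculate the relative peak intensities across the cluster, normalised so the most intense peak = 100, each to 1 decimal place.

Element Mw pattern (n=1): 0.1580 : 0.8420
Element Gq pattern (n=1): 0.4690 : 0.5310
Convolve the two distributions (both contribute in 2-u steps):
  M: 0.1580×0.4690 = 0.074102
  M+2: 0.1580×0.5310 + 0.8420×0.4690 = 0.478796
  M+4: 0.8420×0.5310 = 0.447102
Scale to base peak (0.478796) = 100: 15.5 : 100.0 : 93.4

15.5 : 100.0 : 93.4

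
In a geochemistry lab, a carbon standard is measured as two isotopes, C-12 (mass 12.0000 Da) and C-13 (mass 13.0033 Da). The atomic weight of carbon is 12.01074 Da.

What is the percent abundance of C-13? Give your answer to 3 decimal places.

With x = fraction of C-12 (so C-13 is 1 − x):
12.0000·x + 13.0033·(1 − x) = 12.01074
(12.0000 − 13.0033)·x = 12.01074 − 13.0033
x = -0.99256 / -1.0033 = 0.98930 → 98.930% C-12, 1.070% C-13.

1.070%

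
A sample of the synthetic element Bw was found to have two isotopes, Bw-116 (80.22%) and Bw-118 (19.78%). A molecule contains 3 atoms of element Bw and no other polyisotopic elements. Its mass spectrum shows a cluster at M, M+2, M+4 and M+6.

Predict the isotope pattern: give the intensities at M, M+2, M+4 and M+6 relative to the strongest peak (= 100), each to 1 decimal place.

100.0 : 74.0 : 18.2 : 1.5

The 3 Bw atoms are independent, so intensities follow the terms of (0.8022 + 0.1978)^3.
P(M) = 0.8022^3 = 0.516236
P(M+2) = 3 × 0.8022^2 × 0.1978^1 = 0.381868
P(M+4) = 3 × 0.8022^1 × 0.1978^2 = 0.094158
P(M+6) = 0.1978^3 = 0.007739
The M peak is largest (0.516236); scaling to 100 gives 100.0 : 74.0 : 18.2 : 1.5.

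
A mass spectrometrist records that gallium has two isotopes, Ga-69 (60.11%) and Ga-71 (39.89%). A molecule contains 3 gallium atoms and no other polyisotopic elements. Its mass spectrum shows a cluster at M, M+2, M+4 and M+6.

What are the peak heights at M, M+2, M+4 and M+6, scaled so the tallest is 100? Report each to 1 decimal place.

The 3 Ga atoms are independent, so intensities follow the terms of (0.6011 + 0.3989)^3.
P(M) = 0.6011^3 = 0.217190
P(M+2) = 3 × 0.6011^2 × 0.3989^1 = 0.432393
P(M+4) = 3 × 0.6011^1 × 0.3989^2 = 0.286943
P(M+6) = 0.3989^3 = 0.063473
The M+2 peak is largest (0.432393); scaling to 100 gives 50.2 : 100.0 : 66.4 : 14.7.

50.2 : 100.0 : 66.4 : 14.7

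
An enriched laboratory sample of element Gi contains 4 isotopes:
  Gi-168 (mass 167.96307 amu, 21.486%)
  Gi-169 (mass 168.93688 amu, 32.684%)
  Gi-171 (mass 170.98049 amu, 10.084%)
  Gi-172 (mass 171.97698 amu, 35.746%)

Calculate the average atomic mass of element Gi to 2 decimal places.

Ar = Σ fᵢ·mᵢ = 0.21486 × 167.96307 + 0.32684 × 168.93688 + 0.10084 × 170.98049 + 0.35746 × 171.97698
= 36.088545 + 55.215330 + 17.241673 + 61.474891 = 170.020439 amu

170.02 amu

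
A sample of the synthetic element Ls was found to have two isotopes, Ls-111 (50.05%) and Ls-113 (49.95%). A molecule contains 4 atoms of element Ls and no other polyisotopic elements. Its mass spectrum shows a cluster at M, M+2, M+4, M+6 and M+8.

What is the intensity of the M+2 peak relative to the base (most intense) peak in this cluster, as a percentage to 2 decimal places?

66.80%

Binomial terms of (0.5005 + 0.4995)^4: M 0.0628, M+2 0.2505, M+4 0.3750, M+6 0.2495, M+8 0.0623 → M+4 is the base peak.
P(M+4) = C(4,2) × 0.5005^2 × 0.4995^2 = 6 × 0.25050025 × 0.24950025 = 0.374999 (base)
P(M+2) = C(4,1) × 0.5005^3 × 0.4995^1 = 4 × 0.12537538 × 0.4995 = 0.250500
Relative intensity = 0.250500 / 0.374999 × 100 = 66.80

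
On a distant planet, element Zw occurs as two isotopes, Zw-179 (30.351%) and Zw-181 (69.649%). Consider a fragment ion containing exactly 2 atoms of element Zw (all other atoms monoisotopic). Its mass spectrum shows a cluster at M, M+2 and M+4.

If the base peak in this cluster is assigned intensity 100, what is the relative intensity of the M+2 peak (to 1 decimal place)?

(0.30351 + 0.69649)^2 gives M 0.0921, M+2 0.4228, M+4 0.4851; the largest is M+4.
P(M+4) = C(2,2) × 0.30351^0 × 0.69649^2 = 1 × 1.0000 × 0.48509832 = 0.485098 (base)
P(M+2) = C(2,1) × 0.30351^1 × 0.69649^1 = 2 × 0.30351 × 0.69649 = 0.422783
Relative intensity = 0.422783 / 0.485098 × 100 = 87.2

87.2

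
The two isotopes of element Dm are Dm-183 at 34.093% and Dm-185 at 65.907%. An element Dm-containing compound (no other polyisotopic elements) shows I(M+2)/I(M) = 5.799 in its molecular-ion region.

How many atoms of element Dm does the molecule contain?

For n independent Dm atoms, I(M+2)/I(M) = n · (abundance Dm-185) / (abundance Dm-183) = n · 0.65907/0.34093.
n = 5.799 × 0.34093/0.65907 = 3.00 ≈ 3

3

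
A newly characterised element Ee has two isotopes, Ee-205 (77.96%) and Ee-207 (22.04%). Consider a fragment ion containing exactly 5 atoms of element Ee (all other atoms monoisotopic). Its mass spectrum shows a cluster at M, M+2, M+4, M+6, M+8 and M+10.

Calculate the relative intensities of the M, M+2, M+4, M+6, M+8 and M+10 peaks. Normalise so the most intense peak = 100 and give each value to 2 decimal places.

Expanding (0.7796 + 0.2204)^5:
P(M) = 0.7796^5 = 0.287978
P(M+2) = 5 × 0.7796^4 × 0.2204^1 = 0.407070
P(M+4) = 10 × 0.7796^3 × 0.2204^2 = 0.230165
P(M+6) = 10 × 0.7796^2 × 0.2204^3 = 0.065070
P(M+8) = 5 × 0.7796^1 × 0.2204^4 = 0.009198
P(M+10) = 0.2204^5 = 0.000520
The M+2 peak is largest (0.407070); scaling to 100 gives 70.74 : 100.00 : 56.54 : 15.98 : 2.26 : 0.13.

70.74 : 100.00 : 56.54 : 15.98 : 2.26 : 0.13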